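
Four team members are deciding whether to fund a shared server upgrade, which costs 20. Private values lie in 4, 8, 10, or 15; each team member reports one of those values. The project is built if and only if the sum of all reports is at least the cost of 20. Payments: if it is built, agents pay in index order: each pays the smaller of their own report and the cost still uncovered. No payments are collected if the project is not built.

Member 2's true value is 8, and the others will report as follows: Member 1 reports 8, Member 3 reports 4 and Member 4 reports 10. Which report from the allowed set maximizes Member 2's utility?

Report 4: project built, pays 4, utility 8 - 4 = 4.
Report 8: project built, pays 8, utility 8 - 8 = 0.
Report 10: project built, pays 10, utility 8 - 10 = -2.
Report 15: project built, pays 12, utility 8 - 12 = -4.
The best choice is 4 with utility 4.

4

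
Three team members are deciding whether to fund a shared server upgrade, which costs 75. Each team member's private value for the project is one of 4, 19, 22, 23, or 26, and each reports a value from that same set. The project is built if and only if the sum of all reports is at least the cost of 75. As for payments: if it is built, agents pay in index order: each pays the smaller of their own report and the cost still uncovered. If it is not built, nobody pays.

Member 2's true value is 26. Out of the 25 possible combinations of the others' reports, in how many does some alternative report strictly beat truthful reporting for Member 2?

1

Others report (26, 26): truth gives 0; report 23 gives 3 > 0. Violating.
Others report (4, 4): truth gives 0; no alternative beats it.
Others report (4, 19): truth gives 0; no alternative beats it.
(Checking all 25 profiles: 1 has a profitable deviation, 24 do not.)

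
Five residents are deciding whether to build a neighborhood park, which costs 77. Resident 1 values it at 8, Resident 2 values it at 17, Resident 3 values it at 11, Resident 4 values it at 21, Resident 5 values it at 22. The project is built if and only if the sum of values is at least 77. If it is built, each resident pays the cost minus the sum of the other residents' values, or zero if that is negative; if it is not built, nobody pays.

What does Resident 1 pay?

6

Total value 79 ≥ cost 77, so the project is built.
The other residents' values sum to 71.
Cost minus that sum is 77 - 71 = 6.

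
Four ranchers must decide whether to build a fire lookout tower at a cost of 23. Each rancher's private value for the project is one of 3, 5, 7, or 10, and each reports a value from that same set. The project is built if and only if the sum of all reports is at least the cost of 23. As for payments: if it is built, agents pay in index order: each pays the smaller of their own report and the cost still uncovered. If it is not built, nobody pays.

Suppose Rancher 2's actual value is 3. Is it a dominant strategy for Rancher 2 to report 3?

Check each profile of the others' reports and compare truth against every alternative report.
Others report (3, 5, 10): truth gives 0, best alternative gives -2.
Others report (3, 7, 10): truth gives 0, best alternative gives -2.
Others report (3, 10, 5): truth gives 0, best alternative gives -2.
Others report (3, 10, 7): truth gives 0, best alternative gives -2.
Others report (3, 10, 10): truth gives 0, best alternative gives -2.
Others report (5, 3, 10): truth gives 0, best alternative gives -2.
(Remaining 58 profiles checked similarly; truth is weakly best in each.)
In every case the truthful report is at least as good as any alternative, so it is a dominant strategy.

Yes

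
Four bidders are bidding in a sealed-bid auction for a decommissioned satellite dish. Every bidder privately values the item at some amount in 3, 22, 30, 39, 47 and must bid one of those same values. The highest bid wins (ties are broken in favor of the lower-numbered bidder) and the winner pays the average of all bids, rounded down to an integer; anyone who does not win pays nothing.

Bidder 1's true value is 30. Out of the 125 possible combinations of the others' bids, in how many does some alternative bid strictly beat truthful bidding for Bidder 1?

Others bid (3, 3, 3): truth gives 21; bid 3 gives 27 > 21. Violating.
Others bid (3, 3, 22): truth gives 16; bid 22 gives 18 > 16. Violating.
Others bid (3, 3, 39): truth gives 0; bid 39 gives 9 > 0. Violating.
Others bid (3, 3, 47): truth gives 0; bid 47 gives 5 > 0. Violating.
Others bid (3, 3, 30): truth gives 14; no alternative beats it.
Others bid (3, 22, 30): truth gives 9; no alternative beats it.
(Checking all 125 profiles: 32 have a profitable deviation, 93 do not.)

32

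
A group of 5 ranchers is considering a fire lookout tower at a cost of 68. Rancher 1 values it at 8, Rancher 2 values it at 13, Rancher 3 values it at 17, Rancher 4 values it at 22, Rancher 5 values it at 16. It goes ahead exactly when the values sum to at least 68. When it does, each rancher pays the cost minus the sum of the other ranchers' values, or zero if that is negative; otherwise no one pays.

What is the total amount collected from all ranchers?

36

Total value 76 ≥ cost 68, so it is built.
Rancher 1: others sum to 68; max(0, 68 - 68) = 0.
Rancher 2: others sum to 63; max(0, 68 - 63) = 5.
Rancher 3: others sum to 59; max(0, 68 - 59) = 9.
Rancher 4: others sum to 54; max(0, 68 - 54) = 14.
Rancher 5: others sum to 60; max(0, 68 - 60) = 8.
Total collected = 0 + 5 + 9 + 14 + 8 = 36.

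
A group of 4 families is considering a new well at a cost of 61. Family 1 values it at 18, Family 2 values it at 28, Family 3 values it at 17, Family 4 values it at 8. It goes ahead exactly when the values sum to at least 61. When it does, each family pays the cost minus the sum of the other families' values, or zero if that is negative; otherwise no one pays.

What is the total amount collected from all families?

33

Total value 71 ≥ cost 61, so it is built.
Family 1: others sum to 53; max(0, 61 - 53) = 8.
Family 2: others sum to 43; max(0, 61 - 43) = 18.
Family 3: others sum to 54; max(0, 61 - 54) = 7.
Family 4: others sum to 63; max(0, 61 - 63) = 0.
Total collected = 8 + 18 + 7 + 0 = 33.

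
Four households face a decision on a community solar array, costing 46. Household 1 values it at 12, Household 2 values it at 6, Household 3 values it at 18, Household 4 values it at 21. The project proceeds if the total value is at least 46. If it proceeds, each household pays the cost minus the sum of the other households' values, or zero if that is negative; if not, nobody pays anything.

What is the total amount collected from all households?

18

Total value 57 ≥ cost 46, so it is built.
Household 1: others sum to 45; max(0, 46 - 45) = 1.
Household 2: others sum to 51; max(0, 46 - 51) = 0.
Household 3: others sum to 39; max(0, 46 - 39) = 7.
Household 4: others sum to 36; max(0, 46 - 36) = 10.
Total collected = 1 + 0 + 7 + 10 = 18.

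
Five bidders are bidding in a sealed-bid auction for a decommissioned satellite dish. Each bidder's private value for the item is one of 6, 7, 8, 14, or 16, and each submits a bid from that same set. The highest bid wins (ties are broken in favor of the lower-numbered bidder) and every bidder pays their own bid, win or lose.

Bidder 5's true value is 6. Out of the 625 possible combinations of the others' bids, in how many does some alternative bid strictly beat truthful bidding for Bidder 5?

16

Others bid (6, 6, 6, 6): truth gives -6; bid 7 gives -1 > -6. Violating.
Others bid (6, 6, 6, 7): truth gives -6; bid 8 gives -2 > -6. Violating.
Others bid (6, 6, 7, 6): truth gives -6; bid 8 gives -2 > -6. Violating.
Others bid (6, 6, 7, 7): truth gives -6; bid 8 gives -2 > -6. Violating.
Others bid (6, 6, 6, 8): truth gives -6; no alternative beats it.
Others bid (6, 6, 6, 14): truth gives -6; no alternative beats it.
(Checking all 625 profiles: 16 have a profitable deviation, 609 do not.)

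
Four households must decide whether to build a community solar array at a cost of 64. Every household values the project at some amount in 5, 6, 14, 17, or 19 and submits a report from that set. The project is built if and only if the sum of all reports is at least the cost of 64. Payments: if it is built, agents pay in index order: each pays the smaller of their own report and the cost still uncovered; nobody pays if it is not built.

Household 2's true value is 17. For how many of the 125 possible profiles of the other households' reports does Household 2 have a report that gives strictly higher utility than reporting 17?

17

Others report (14, 17, 19): truth gives 0; report 14 gives 3 > 0. Violating.
Others report (14, 19, 17): truth gives 0; report 14 gives 3 > 0. Violating.
Others report (14, 19, 19): truth gives 0; report 14 gives 3 > 0. Violating.
Others report (17, 14, 19): truth gives 0; report 14 gives 3 > 0. Violating.
Others report (5, 5, 5): truth gives 0; no alternative beats it.
Others report (5, 5, 6): truth gives 0; no alternative beats it.
(Checking all 125 profiles: 17 have a profitable deviation, 108 do not.)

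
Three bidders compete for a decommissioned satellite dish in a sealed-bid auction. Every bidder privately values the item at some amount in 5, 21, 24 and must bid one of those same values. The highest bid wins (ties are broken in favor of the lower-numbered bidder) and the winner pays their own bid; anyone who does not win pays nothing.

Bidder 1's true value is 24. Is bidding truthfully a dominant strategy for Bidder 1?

Consider the case where Bidder 2 bids 5 and Bidder 3 bids 5.
Truthful bid 24: wins, pays 24, utility 24 - 24 = 0.
Bid 5 instead: wins, pays 5, utility 24 - 5 = 19.
Since 19 > 0, bidding 5 is strictly better here, so truthful bidding is not dominant.

No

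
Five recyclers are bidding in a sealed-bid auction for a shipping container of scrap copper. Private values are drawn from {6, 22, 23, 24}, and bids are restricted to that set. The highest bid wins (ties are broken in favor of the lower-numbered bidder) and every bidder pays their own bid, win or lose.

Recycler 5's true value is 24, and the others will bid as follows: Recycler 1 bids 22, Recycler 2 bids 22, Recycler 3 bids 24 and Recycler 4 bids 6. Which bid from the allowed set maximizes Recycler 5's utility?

Bid 6: loses but pays 6, utility -6.
Bid 22: loses but pays 22, utility -22.
Bid 23: loses but pays 23, utility -23.
Bid 24: loses but pays 24, utility -24.
The best choice is 6 with utility -6.

6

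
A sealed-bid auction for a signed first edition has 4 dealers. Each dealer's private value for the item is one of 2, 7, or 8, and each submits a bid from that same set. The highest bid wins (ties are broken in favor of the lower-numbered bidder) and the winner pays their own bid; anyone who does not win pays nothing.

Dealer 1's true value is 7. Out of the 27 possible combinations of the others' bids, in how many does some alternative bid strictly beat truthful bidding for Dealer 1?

Others bid (2, 2, 2): truth gives 0; bid 2 gives 5 > 0. Violating.
Others bid (2, 2, 7): truth gives 0; no alternative beats it.
Others bid (2, 2, 8): truth gives 0; no alternative beats it.
(Checking all 27 profiles: 1 has a profitable deviation, 26 do not.)

1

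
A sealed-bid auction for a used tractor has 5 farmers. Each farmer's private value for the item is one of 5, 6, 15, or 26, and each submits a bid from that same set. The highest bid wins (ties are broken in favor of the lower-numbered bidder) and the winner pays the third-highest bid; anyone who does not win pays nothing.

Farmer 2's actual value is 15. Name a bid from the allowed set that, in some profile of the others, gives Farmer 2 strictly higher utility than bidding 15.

26

Suppose Farmer 1 bids 5, Farmer 3 bids 5, Farmer 4 bids 5 and Farmer 5 bids 26.
Bid 15: loses, pays 0, utility 0.
Bid 26: wins, pays 5, utility 15 - 5 = 10.
So bidding 26 beats truth here (10 > 0).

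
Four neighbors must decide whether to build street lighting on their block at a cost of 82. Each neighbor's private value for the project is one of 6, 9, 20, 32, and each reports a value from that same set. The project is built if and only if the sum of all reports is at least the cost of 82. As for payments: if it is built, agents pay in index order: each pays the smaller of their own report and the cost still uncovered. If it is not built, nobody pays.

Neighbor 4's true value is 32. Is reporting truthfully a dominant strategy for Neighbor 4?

Yes

Check each profile of the others' reports and compare truth against every alternative report.
Others report (9, 20, 32): truth gives 11, best alternative gives 0.
Others report (9, 32, 20): truth gives 11, best alternative gives 0.
Others report (20, 9, 32): truth gives 11, best alternative gives 0.
Others report (20, 32, 9): truth gives 11, best alternative gives 0.
Others report (32, 9, 20): truth gives 11, best alternative gives 0.
Others report (32, 20, 9): truth gives 11, best alternative gives 0.
(Remaining 58 profiles checked similarly; truth is weakly best in each.)
In every case the truthful report is at least as good as any alternative, so it is a dominant strategy.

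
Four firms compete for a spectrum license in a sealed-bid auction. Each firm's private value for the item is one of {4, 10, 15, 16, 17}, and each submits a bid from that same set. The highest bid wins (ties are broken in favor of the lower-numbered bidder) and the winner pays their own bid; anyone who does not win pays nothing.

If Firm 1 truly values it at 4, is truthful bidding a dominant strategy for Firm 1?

Check each profile of the others' bids and compare truth against every alternative bid.
Others bid (4, 4, 4): truth gives 0, best alternative gives -6.
Others bid (4, 4, 10): truth gives 0, best alternative gives -6.
Others bid (4, 10, 4): truth gives 0, best alternative gives -6.
Others bid (4, 10, 10): truth gives 0, best alternative gives -6.
Others bid (10, 4, 4): truth gives 0, best alternative gives -6.
Others bid (10, 4, 10): truth gives 0, best alternative gives -6.
(Remaining 119 profiles checked similarly; truth is weakly best in each.)
In every case the truthful bid is at least as good as any alternative, so it is a dominant strategy.

Yes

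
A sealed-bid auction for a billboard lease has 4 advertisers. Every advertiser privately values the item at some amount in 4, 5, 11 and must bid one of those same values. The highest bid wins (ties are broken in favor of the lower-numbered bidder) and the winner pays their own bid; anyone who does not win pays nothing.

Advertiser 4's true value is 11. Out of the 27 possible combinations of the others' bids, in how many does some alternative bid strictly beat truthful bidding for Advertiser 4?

Others bid (4, 4, 4): truth gives 0; bid 5 gives 6 > 0. Violating.
Others bid (4, 4, 5): truth gives 0; no alternative beats it.
Others bid (4, 4, 11): truth gives 0; no alternative beats it.
(Checking all 27 profiles: 1 has a profitable deviation, 26 do not.)

1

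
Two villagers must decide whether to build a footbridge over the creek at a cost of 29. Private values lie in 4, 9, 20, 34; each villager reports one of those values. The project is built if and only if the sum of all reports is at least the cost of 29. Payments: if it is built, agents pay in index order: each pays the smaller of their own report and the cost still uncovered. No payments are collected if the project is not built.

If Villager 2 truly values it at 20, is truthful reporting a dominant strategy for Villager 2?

Yes

Check each profile of the others' reports and compare truth against every alternative report.
Others report (34): truth gives 20, best alternative gives 20.
Others report (20): truth gives 11, best alternative gives 11.
Others report (4): truth gives 0, best alternative gives 0.
Others report (9): truth gives 0, best alternative gives 0.
In every case the truthful report is at least as good as any alternative, so it is a dominant strategy.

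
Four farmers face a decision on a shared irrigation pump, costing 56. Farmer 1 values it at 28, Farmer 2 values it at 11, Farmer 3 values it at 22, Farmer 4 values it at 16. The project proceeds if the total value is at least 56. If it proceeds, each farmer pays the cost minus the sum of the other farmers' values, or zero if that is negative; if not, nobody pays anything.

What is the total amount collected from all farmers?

Total value 77 ≥ cost 56, so it is built.
Farmer 1: others sum to 49; max(0, 56 - 49) = 7.
Farmer 2: others sum to 66; max(0, 56 - 66) = 0.
Farmer 3: others sum to 55; max(0, 56 - 55) = 1.
Farmer 4: others sum to 61; max(0, 56 - 61) = 0.
Total collected = 7 + 0 + 1 + 0 = 8.

8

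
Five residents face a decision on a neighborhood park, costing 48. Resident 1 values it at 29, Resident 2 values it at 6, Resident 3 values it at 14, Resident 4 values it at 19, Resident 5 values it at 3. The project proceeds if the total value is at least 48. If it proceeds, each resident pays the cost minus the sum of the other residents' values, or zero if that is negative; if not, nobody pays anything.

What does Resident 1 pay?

Total value 71 ≥ cost 48, so the project is built.
The other residents' values sum to 42.
Cost minus that sum is 48 - 42 = 6.

6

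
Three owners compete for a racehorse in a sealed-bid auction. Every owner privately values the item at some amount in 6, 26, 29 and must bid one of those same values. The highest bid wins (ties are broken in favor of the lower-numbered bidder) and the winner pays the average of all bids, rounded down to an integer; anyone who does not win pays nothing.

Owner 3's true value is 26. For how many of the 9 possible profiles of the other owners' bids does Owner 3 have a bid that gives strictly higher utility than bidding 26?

2

Others bid (6, 26): truth gives 0; bid 29 gives 6 > 0. Violating.
Others bid (26, 6): truth gives 0; bid 29 gives 6 > 0. Violating.
Others bid (6, 6): truth gives 14; no alternative beats it.
Others bid (6, 29): truth gives 0; no alternative beats it.
(Checking all 9 profiles: 2 have a profitable deviation, 7 do not.)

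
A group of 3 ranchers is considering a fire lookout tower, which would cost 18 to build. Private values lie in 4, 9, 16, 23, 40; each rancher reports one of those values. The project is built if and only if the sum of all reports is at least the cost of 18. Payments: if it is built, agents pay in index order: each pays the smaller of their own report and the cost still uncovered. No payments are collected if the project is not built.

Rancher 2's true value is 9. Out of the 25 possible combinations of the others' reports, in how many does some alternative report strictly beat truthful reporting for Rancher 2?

Others report (4, 16): truth gives 0; report 4 gives 5 > 0. Violating.
Others report (4, 23): truth gives 0; report 4 gives 5 > 0. Violating.
Others report (4, 40): truth gives 0; report 4 gives 5 > 0. Violating.
Others report (9, 9): truth gives 0; report 4 gives 5 > 0. Violating.
Others report (4, 4): truth gives 0; no alternative beats it.
Others report (4, 9): truth gives 0; no alternative beats it.
(Checking all 25 profiles: 7 have a profitable deviation, 18 do not.)

7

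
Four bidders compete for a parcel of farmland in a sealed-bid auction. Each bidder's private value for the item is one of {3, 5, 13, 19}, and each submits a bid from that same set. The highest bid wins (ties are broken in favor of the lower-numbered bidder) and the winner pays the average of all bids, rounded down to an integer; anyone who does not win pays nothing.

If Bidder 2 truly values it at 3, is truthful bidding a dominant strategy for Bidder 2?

Yes

Check each profile of the others' bids and compare truth against every alternative bid.
Others bid (3, 3, 5): truth gives 0, best alternative gives -1.
Others bid (3, 5, 3): truth gives 0, best alternative gives -1.
Others bid (3, 5, 5): truth gives 0, best alternative gives -1.
Others bid (3, 3, 3): truth gives 0, best alternative gives 0.
Others bid (3, 3, 13): truth gives 0, best alternative gives 0.
Others bid (3, 3, 19): truth gives 0, best alternative gives 0.
(Remaining 58 profiles checked similarly; truth is weakly best in each.)
In every case the truthful bid is at least as good as any alternative, so it is a dominant strategy.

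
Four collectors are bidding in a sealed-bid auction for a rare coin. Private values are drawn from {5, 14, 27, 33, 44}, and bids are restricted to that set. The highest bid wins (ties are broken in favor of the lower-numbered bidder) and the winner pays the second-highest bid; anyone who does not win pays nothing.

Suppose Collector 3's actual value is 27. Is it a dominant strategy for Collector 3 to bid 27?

Yes

Check each profile of the others' bids and compare truth against every alternative bid.
Others bid (5, 5, 5): truth gives 22, best alternative gives 22.
Others bid (5, 5, 14): truth gives 13, best alternative gives 13.
Others bid (5, 14, 5): truth gives 13, best alternative gives 13.
Others bid (5, 14, 14): truth gives 13, best alternative gives 13.
Others bid (14, 5, 5): truth gives 13, best alternative gives 13.
Others bid (14, 5, 14): truth gives 13, best alternative gives 13.
(Remaining 119 profiles checked similarly; truth is weakly best in each.)
In every case the truthful bid is at least as good as any alternative, so it is a dominant strategy.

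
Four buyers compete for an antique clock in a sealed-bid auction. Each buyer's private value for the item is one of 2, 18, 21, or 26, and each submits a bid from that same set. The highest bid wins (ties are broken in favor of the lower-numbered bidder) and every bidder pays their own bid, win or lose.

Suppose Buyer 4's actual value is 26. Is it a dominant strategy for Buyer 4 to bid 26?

No

Consider the case where Buyer 1 bids 2, Buyer 2 bids 2 and Buyer 3 bids 2.
Truthful bid 26: wins, pays 26, utility 26 - 26 = 0.
Bid 18 instead: wins, pays 18, utility 26 - 18 = 8.
Since 8 > 0, bidding 18 is strictly better here, so truthful bidding is not dominant.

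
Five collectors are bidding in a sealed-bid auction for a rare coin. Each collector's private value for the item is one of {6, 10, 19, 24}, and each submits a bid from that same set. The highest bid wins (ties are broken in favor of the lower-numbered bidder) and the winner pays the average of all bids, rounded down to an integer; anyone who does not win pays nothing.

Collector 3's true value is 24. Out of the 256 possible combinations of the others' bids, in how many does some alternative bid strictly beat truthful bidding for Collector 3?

36

Others bid (6, 6, 6, 6): truth gives 15; bid 10 gives 18 > 15. Violating.
Others bid (6, 6, 6, 10): truth gives 14; bid 10 gives 17 > 14. Violating.
Others bid (6, 6, 6, 19): truth gives 12; bid 19 gives 13 > 12. Violating.
Others bid (6, 6, 10, 6): truth gives 14; bid 10 gives 17 > 14. Violating.
Others bid (6, 6, 6, 24): truth gives 11; no alternative beats it.
Others bid (6, 6, 10, 24): truth gives 10; no alternative beats it.
(Checking all 256 profiles: 36 have a profitable deviation, 220 do not.)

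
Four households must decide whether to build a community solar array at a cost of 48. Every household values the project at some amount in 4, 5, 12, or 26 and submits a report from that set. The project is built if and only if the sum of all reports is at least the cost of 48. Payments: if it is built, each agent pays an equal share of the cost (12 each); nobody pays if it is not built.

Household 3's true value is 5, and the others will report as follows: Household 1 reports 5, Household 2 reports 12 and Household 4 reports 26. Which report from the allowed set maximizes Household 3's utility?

4

Report 4: project not built, utility 0.
Report 5: project built, pays 12, utility 5 - 12 = -7.
Report 12: project built, pays 12, utility 5 - 12 = -7.
Report 26: project built, pays 12, utility 5 - 12 = -7.
The best choice is 4 with utility 0.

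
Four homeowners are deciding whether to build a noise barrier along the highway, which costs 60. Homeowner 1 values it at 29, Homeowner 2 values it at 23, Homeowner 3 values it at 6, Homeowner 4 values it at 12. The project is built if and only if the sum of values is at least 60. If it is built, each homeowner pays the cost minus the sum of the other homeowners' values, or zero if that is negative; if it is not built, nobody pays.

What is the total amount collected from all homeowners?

Total value 70 ≥ cost 60, so it is built.
Homeowner 1: others sum to 41; max(0, 60 - 41) = 19.
Homeowner 2: others sum to 47; max(0, 60 - 47) = 13.
Homeowner 3: others sum to 64; max(0, 60 - 64) = 0.
Homeowner 4: others sum to 58; max(0, 60 - 58) = 2.
Total collected = 19 + 13 + 0 + 2 = 34.

34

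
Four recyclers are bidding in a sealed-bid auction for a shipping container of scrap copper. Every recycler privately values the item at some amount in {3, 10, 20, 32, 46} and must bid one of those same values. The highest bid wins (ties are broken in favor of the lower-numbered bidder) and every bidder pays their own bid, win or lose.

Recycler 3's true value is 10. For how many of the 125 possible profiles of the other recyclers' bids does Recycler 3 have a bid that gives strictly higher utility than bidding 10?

123

Others bid (3, 3, 20): truth gives -10; bid 3 gives -3 > -10. Violating.
Others bid (3, 3, 32): truth gives -10; bid 3 gives -3 > -10. Violating.
Others bid (3, 3, 46): truth gives -10; bid 3 gives -3 > -10. Violating.
Others bid (3, 10, 3): truth gives -10; bid 3 gives -3 > -10. Violating.
Others bid (3, 3, 3): truth gives 0; no alternative beats it.
Others bid (3, 3, 10): truth gives 0; no alternative beats it.
(Checking all 125 profiles: 123 have a profitable deviation, 2 do not.)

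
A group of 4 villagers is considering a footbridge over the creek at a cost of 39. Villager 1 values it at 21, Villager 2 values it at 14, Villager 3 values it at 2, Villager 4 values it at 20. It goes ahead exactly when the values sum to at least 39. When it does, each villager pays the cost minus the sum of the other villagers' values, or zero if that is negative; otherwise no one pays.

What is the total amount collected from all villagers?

Total value 57 ≥ cost 39, so it is built.
Villager 1: others sum to 36; max(0, 39 - 36) = 3.
Villager 2: others sum to 43; max(0, 39 - 43) = 0.
Villager 3: others sum to 55; max(0, 39 - 55) = 0.
Villager 4: others sum to 37; max(0, 39 - 37) = 2.
Total collected = 3 + 0 + 0 + 2 = 5.

5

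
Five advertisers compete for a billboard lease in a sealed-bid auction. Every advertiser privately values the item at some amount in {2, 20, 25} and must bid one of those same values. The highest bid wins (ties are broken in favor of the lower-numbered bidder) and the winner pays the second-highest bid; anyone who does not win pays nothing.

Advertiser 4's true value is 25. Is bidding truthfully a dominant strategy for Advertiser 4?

Yes

Check each profile of the others' bids and compare truth against every alternative bid.
Others bid (2, 2, 20, 2): truth gives 5, best alternative gives 0.
Others bid (2, 2, 20, 20): truth gives 5, best alternative gives 0.
Others bid (2, 20, 2, 2): truth gives 5, best alternative gives 0.
Others bid (2, 20, 2, 20): truth gives 5, best alternative gives 0.
Others bid (2, 20, 20, 2): truth gives 5, best alternative gives 0.
Others bid (2, 20, 20, 20): truth gives 5, best alternative gives 0.
(Remaining 75 profiles checked similarly; truth is weakly best in each.)
In every case the truthful bid is at least as good as any alternative, so it is a dominant strategy.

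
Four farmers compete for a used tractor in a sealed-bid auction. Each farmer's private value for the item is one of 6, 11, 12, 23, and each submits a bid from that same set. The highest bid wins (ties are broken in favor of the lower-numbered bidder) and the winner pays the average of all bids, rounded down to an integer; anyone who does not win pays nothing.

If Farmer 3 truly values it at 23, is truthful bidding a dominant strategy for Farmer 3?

No

Consider the case where Farmer 1 bids 6, Farmer 2 bids 6 and Farmer 4 bids 6.
Truthful bid 23: wins, pays 10, utility 23 - 10 = 13.
Bid 11 instead: wins, pays 7, utility 23 - 7 = 16.
Since 16 > 13, bidding 11 is strictly better here, so truthful bidding is not dominant.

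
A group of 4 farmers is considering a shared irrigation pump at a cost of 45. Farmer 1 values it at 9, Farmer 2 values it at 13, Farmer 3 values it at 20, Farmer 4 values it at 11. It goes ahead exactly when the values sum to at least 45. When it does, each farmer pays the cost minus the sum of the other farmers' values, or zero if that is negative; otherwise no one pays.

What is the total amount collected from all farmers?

21

Total value 53 ≥ cost 45, so it is built.
Farmer 1: others sum to 44; max(0, 45 - 44) = 1.
Farmer 2: others sum to 40; max(0, 45 - 40) = 5.
Farmer 3: others sum to 33; max(0, 45 - 33) = 12.
Farmer 4: others sum to 42; max(0, 45 - 42) = 3.
Total collected = 1 + 5 + 12 + 3 = 21.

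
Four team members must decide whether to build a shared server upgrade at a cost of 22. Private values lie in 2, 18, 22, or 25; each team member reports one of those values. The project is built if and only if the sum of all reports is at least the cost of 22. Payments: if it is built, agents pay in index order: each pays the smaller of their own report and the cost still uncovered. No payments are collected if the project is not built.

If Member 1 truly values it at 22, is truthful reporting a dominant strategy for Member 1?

No

Consider the case where Member 2 reports 2, Member 3 reports 2 and Member 4 reports 2.
Truthful report 22: project built, pays 22, utility 22 - 22 = 0.
Report 18 instead: project built, pays 18, utility 22 - 18 = 4.
Since 4 > 0, reporting 18 is strictly better here, so truthful reporting is not dominant.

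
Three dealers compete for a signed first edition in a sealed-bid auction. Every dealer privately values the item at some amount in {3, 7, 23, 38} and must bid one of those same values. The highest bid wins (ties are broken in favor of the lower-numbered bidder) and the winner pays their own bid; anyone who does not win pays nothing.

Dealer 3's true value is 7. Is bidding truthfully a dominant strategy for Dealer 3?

Check each profile of the others' bids and compare truth against every alternative bid.
Others bid (3, 3): truth gives 0, best alternative gives 0.
Others bid (3, 7): truth gives 0, best alternative gives 0.
Others bid (3, 23): truth gives 0, best alternative gives 0.
Others bid (3, 38): truth gives 0, best alternative gives 0.
Others bid (7, 3): truth gives 0, best alternative gives 0.
Others bid (7, 7): truth gives 0, best alternative gives 0.
(Remaining 10 profiles checked similarly; truth is weakly best in each.)
In every case the truthful bid is at least as good as any alternative, so it is a dominant strategy.

Yes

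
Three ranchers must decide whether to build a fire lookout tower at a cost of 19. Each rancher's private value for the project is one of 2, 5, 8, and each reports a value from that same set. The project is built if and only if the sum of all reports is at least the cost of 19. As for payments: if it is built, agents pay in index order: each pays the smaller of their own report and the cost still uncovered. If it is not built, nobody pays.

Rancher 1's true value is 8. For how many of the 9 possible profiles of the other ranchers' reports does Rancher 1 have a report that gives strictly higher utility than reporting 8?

1

Others report (8, 8): truth gives 0; report 5 gives 3 > 0. Violating.
Others report (2, 2): truth gives 0; no alternative beats it.
Others report (2, 5): truth gives 0; no alternative beats it.
(Checking all 9 profiles: 1 has a profitable deviation, 8 do not.)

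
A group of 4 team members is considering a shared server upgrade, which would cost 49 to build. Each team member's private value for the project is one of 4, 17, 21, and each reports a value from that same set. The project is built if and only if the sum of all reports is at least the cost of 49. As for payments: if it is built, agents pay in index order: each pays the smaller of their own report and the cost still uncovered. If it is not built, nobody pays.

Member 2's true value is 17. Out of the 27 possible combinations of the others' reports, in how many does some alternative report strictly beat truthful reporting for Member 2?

11

Others report (4, 21, 21): truth gives 0; report 4 gives 13 > 0. Violating.
Others report (17, 17, 17): truth gives 0; report 4 gives 13 > 0. Violating.
Others report (17, 17, 21): truth gives 0; report 4 gives 13 > 0. Violating.
Others report (17, 21, 17): truth gives 0; report 4 gives 13 > 0. Violating.
Others report (4, 4, 4): truth gives 0; no alternative beats it.
Others report (4, 4, 17): truth gives 0; no alternative beats it.
(Checking all 27 profiles: 11 have a profitable deviation, 16 do not.)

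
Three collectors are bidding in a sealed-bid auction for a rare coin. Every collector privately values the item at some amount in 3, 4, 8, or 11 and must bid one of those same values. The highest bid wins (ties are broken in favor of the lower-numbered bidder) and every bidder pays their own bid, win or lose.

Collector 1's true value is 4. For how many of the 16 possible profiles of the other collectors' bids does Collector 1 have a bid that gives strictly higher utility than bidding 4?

13

Others bid (3, 3): truth gives 0; bid 3 gives 1 > 0. Violating.
Others bid (3, 8): truth gives -4; bid 3 gives -3 > -4. Violating.
Others bid (3, 11): truth gives -4; bid 3 gives -3 > -4. Violating.
Others bid (4, 8): truth gives -4; bid 3 gives -3 > -4. Violating.
Others bid (3, 4): truth gives 0; no alternative beats it.
Others bid (4, 3): truth gives 0; no alternative beats it.
(Checking all 16 profiles: 13 have a profitable deviation, 3 do not.)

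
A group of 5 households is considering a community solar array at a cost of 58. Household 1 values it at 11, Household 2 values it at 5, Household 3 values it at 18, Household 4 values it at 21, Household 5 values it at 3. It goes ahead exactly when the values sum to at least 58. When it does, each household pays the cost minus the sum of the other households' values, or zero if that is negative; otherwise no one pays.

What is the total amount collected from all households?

58

Total value 58 ≥ cost 58, so it is built.
Household 1: others sum to 47; max(0, 58 - 47) = 11.
Household 2: others sum to 53; max(0, 58 - 53) = 5.
Household 3: others sum to 40; max(0, 58 - 40) = 18.
Household 4: others sum to 37; max(0, 58 - 37) = 21.
Household 5: others sum to 55; max(0, 58 - 55) = 3.
Total collected = 11 + 5 + 18 + 21 + 3 = 58.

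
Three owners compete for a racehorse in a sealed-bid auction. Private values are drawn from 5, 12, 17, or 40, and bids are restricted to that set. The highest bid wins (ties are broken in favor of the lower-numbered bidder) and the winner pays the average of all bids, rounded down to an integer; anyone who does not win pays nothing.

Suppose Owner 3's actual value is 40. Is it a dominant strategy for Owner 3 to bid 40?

No

Consider the case where Owner 1 bids 5 and Owner 2 bids 5.
Truthful bid 40: wins, pays 16, utility 40 - 16 = 24.
Bid 12 instead: wins, pays 7, utility 40 - 7 = 33.
Since 33 > 24, bidding 12 is strictly better here, so truthful bidding is not dominant.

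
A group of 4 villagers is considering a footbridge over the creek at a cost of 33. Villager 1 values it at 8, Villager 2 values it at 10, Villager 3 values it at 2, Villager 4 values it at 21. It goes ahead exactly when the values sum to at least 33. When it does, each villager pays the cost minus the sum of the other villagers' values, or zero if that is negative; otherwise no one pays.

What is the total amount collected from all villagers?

15

Total value 41 ≥ cost 33, so it is built.
Villager 1: others sum to 33; max(0, 33 - 33) = 0.
Villager 2: others sum to 31; max(0, 33 - 31) = 2.
Villager 3: others sum to 39; max(0, 33 - 39) = 0.
Villager 4: others sum to 20; max(0, 33 - 20) = 13.
Total collected = 0 + 2 + 0 + 13 = 15.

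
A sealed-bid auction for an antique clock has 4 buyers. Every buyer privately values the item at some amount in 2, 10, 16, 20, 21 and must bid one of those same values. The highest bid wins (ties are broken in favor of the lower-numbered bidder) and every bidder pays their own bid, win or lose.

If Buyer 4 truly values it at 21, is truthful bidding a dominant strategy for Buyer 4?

No

Consider the case where Buyer 1 bids 2, Buyer 2 bids 2 and Buyer 3 bids 2.
Truthful bid 21: wins, pays 21, utility 21 - 21 = 0.
Bid 10 instead: wins, pays 10, utility 21 - 10 = 11.
Since 11 > 0, bidding 10 is strictly better here, so truthful bidding is not dominant.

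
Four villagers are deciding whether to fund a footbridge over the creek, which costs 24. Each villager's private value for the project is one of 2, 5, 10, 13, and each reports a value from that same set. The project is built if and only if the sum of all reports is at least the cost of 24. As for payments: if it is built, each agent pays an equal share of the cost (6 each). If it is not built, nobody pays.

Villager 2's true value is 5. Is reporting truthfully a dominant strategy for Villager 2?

No

Consider the case where Villager 1 reports 2, Villager 3 reports 5 and Villager 4 reports 13.
Truthful report 5: project built, pays 6, utility 5 - 6 = -1.
Report 2 instead: project not built, utility 0.
Since 0 > -1, reporting 2 is strictly better here, so truthful reporting is not dominant.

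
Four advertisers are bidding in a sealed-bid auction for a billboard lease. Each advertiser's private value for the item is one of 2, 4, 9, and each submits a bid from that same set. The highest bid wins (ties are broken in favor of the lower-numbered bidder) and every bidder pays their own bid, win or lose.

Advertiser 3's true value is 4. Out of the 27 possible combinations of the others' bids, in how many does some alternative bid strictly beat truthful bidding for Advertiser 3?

Others bid (2, 2, 9): truth gives -4; bid 2 gives -2 > -4. Violating.
Others bid (2, 4, 2): truth gives -4; bid 2 gives -2 > -4. Violating.
Others bid (2, 4, 4): truth gives -4; bid 2 gives -2 > -4. Violating.
Others bid (2, 4, 9): truth gives -4; bid 2 gives -2 > -4. Violating.
Others bid (2, 2, 2): truth gives 0; no alternative beats it.
Others bid (2, 2, 4): truth gives 0; no alternative beats it.
(Checking all 27 profiles: 25 have a profitable deviation, 2 do not.)

25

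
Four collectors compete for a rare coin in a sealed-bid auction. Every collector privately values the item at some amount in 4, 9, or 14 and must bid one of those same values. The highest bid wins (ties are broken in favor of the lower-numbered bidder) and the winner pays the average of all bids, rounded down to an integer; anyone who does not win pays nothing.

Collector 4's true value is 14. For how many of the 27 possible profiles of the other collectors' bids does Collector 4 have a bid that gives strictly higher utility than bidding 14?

Others bid (4, 4, 4): truth gives 8; bid 9 gives 9 > 8. Violating.
Others bid (4, 4, 9): truth gives 7; no alternative beats it.
Others bid (4, 4, 14): truth gives 0; no alternative beats it.
(Checking all 27 profiles: 1 has a profitable deviation, 26 do not.)

1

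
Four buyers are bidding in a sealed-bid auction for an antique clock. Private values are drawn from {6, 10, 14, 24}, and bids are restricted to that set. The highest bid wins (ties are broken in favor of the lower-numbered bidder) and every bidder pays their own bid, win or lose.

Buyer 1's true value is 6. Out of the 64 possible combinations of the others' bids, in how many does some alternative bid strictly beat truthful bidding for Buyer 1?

7

Others bid (6, 6, 10): truth gives -6; bid 10 gives -4 > -6. Violating.
Others bid (6, 10, 6): truth gives -6; bid 10 gives -4 > -6. Violating.
Others bid (6, 10, 10): truth gives -6; bid 10 gives -4 > -6. Violating.
Others bid (10, 6, 6): truth gives -6; bid 10 gives -4 > -6. Violating.
Others bid (6, 6, 6): truth gives 0; no alternative beats it.
Others bid (6, 6, 14): truth gives -6; no alternative beats it.
(Checking all 64 profiles: 7 have a profitable deviation, 57 do not.)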